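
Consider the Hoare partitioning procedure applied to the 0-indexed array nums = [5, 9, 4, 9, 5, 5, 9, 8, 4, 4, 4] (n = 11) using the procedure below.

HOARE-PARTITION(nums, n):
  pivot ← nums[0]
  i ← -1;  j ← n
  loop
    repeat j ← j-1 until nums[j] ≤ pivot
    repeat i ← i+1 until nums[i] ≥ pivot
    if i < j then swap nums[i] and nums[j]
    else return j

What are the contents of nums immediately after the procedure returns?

pivot=5
j stops at 10 (4), i stops at 0 (5); swap ⇒ [4, 9, 4, 9, 5, 5, 9, 8, 4, 4, 5]
j stops at 9 (4), i stops at 1 (9); swap ⇒ [4, 4, 4, 9, 5, 5, 9, 8, 4, 9, 5]
j stops at 8 (4), i stops at 3 (9); swap ⇒ [4, 4, 4, 4, 5, 5, 9, 8, 9, 9, 5]
j stops at 5 (5), i stops at 4 (5); swap ⇒ [4, 4, 4, 4, 5, 5, 9, 8, 9, 9, 5]
j stops at 4, i stops at 5; i≥j ⇒ return 4. nums=[4, 4, 4, 4, 5, 5, 9, 8, 9, 9, 5]

[4, 4, 4, 4, 5, 5, 9, 8, 9, 9, 5]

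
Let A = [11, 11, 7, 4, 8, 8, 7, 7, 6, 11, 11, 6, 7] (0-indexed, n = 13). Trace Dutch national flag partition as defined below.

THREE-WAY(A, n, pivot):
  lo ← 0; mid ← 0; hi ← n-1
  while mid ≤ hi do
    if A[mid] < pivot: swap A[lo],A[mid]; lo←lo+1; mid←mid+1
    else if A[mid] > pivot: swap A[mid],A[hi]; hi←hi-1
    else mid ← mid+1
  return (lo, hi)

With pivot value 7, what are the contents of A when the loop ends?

[6, 4, 6, 7, 7, 7, 7, 8, 11, 11, 8, 11, 11]

lo=0 mid=0 hi=12
11>7: swap(0,12), hi=11 ⇒ [7, 11, 7, 4, 8, 8, 7, 7, 6, 11, 11, 6, 11]
7=7: mid=1
11>7: swap(1,11), hi=10 ⇒ [7, 6, 7, 4, 8, 8, 7, 7, 6, 11, 11, 11, 11]
6<7: swap(0,1), lo=1 mid=2 ⇒ [6, 7, 7, 4, 8, 8, 7, 7, 6, 11, 11, 11, 11]
7=7: mid=3
4<7: swap(1,3), lo=2 mid=4 ⇒ [6, 4, 7, 7, 8, 8, 7, 7, 6, 11, 11, 11, 11]
8>7: swap(4,10), hi=9 ⇒ [6, 4, 7, 7, 11, 8, 7, 7, 6, 11, 8, 11, 11]
11>7: swap(4,9), hi=8 ⇒ [6, 4, 7, 7, 11, 8, 7, 7, 6, 11, 8, 11, 11]
11>7: swap(4,8), hi=7 ⇒ [6, 4, 7, 7, 6, 8, 7, 7, 11, 11, 8, 11, 11]
6<7: swap(2,4), lo=3 mid=5 ⇒ [6, 4, 6, 7, 7, 8, 7, 7, 11, 11, 8, 11, 11]
8>7: swap(5,7), hi=6 ⇒ [6, 4, 6, 7, 7, 7, 7, 8, 11, 11, 8, 11, 11]
7=7: mid=6
7=7: mid=7
done. lo=3 hi=6; A=[6, 4, 6, 7, 7, 7, 7, 8, 11, 11, 8, 11, 11]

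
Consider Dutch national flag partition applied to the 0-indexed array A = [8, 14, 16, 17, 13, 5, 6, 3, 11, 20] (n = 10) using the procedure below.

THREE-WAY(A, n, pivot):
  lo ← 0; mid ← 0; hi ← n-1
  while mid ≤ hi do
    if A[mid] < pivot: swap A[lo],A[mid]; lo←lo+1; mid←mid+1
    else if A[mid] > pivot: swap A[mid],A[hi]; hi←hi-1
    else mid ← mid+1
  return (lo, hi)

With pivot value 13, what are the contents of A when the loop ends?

[8, 11, 3, 6, 5, 13, 17, 16, 20, 14]

pivot = 13; lo=0, mid=0, hi=9
A[mid]=8<13: swap A[0],A[0]; lo=1,mid=1 → [8, 14, 16, 17, 13, 5, 6, 3, 11, 20]
A[mid]=14>13: swap A[1],A[9]; hi=8 → [8, 20, 16, 17, 13, 5, 6, 3, 11, 14]
A[mid]=20>13: swap A[1],A[8]; hi=7 → [8, 11, 16, 17, 13, 5, 6, 3, 20, 14]
A[mid]=11<13: swap A[1],A[1]; lo=2,mid=2 → [8, 11, 16, 17, 13, 5, 6, 3, 20, 14]
A[mid]=16>13: swap A[2],A[7]; hi=6 → [8, 11, 3, 17, 13, 5, 6, 16, 20, 14]
A[mid]=3<13: swap A[2],A[2]; lo=3,mid=3 → [8, 11, 3, 17, 13, 5, 6, 16, 20, 14]
A[mid]=17>13: swap A[3],A[6]; hi=5 → [8, 11, 3, 6, 13, 5, 17, 16, 20, 14]
A[mid]=6<13: swap A[3],A[3]; lo=4,mid=4 → [8, 11, 3, 6, 13, 5, 17, 16, 20, 14]
A[mid]=13=13: mid=5
A[mid]=5<13: swap A[4],A[5]; lo=5,mid=6 → [8, 11, 3, 6, 5, 13, 17, 16, 20, 14]
end: lo=5, hi=5; A = [8, 11, 3, 6, 5, 13, 17, 16, 20, 14]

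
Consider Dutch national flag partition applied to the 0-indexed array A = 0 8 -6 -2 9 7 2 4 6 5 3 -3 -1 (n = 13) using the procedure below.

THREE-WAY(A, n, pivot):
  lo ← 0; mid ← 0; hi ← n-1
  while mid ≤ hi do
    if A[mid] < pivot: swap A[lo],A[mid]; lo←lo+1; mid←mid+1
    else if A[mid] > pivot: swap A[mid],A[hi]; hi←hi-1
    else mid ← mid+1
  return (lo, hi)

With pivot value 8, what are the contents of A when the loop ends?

0 -6 -2 -1 7 2 4 6 5 3 -3 8 9

pivot = 8; lo=0, mid=0, hi=12
A[mid]=0<8: swap A[0],A[0]; lo=1,mid=1 → 0 8 -6 -2 9 7 2 4 6 5 3 -3 -1
A[mid]=8=8: mid=2
A[mid]=-6<8: swap A[1],A[2]; lo=2,mid=3 → 0 -6 8 -2 9 7 2 4 6 5 3 -3 -1
A[mid]=-2<8: swap A[2],A[3]; lo=3,mid=4 → 0 -6 -2 8 9 7 2 4 6 5 3 -3 -1
A[mid]=9>8: swap A[4],A[12]; hi=11 → 0 -6 -2 8 -1 7 2 4 6 5 3 -3 9
A[mid]=-1<8: swap A[3],A[4]; lo=4,mid=5 → 0 -6 -2 -1 8 7 2 4 6 5 3 -3 9
A[mid]=7<8: swap A[4],A[5]; lo=5,mid=6 → 0 -6 -2 -1 7 8 2 4 6 5 3 -3 9
A[mid]=2<8: swap A[5],A[6]; lo=6,mid=7 → 0 -6 -2 -1 7 2 8 4 6 5 3 -3 9
A[mid]=4<8: swap A[6],A[7]; lo=7,mid=8 → 0 -6 -2 -1 7 2 4 8 6 5 3 -3 9
A[mid]=6<8: swap A[7],A[8]; lo=8,mid=9 → 0 -6 -2 -1 7 2 4 6 8 5 3 -3 9
A[mid]=5<8: swap A[8],A[9]; lo=9,mid=10 → 0 -6 -2 -1 7 2 4 6 5 8 3 -3 9
A[mid]=3<8: swap A[9],A[10]; lo=10,mid=11 → 0 -6 -2 -1 7 2 4 6 5 3 8 -3 9
A[mid]=-3<8: swap A[10],A[11]; lo=11,mid=12 → 0 -6 -2 -1 7 2 4 6 5 3 -3 8 9
end: lo=11, hi=11; A = 0 -6 -2 -1 7 2 4 6 5 3 -3 8 9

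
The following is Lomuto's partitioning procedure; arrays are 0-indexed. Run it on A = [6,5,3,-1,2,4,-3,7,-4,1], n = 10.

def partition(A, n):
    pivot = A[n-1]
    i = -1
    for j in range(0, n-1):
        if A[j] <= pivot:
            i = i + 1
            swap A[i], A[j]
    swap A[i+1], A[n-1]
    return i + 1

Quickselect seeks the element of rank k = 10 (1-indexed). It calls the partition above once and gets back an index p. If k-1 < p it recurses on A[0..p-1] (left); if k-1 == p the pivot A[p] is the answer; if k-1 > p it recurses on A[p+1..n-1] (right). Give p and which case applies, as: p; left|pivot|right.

3; right

pivot=1, i=-1
j=0: 6>1, skip
j=1: 5>1, skip
j=2: 3>1, skip
j=3: -1≤1, i=0, swap(0,3) ⇒ [-1,5,3,6,2,4,-3,7,-4,1]
j=4: 2>1, skip
j=5: 4>1, skip
j=6: -3≤1, i=1, swap(1,6) ⇒ [-1,-3,3,6,2,4,5,7,-4,1]
j=7: 7>1, skip
j=8: -4≤1, i=2, swap(2,8) ⇒ [-1,-3,-4,6,2,4,5,7,3,1]
swap(3,9) ⇒ [-1,-3,-4,1,2,4,5,7,3,6]; return 3
p = 3; k-1 = 9 > 3 ⇒ right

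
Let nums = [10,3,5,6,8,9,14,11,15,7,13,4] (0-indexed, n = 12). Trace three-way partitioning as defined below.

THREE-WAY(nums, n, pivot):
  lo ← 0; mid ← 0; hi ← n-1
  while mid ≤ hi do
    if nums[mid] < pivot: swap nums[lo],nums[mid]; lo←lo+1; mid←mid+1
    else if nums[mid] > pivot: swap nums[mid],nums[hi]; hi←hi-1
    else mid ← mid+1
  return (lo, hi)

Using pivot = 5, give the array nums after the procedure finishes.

[4,3,5,8,9,14,11,15,7,13,6,10]

lo=0 mid=0 hi=11
10>5: swap(0,11), hi=10 ⇒ [4,3,5,6,8,9,14,11,15,7,13,10]
4<5: swap(0,0), lo=1 mid=1 ⇒ [4,3,5,6,8,9,14,11,15,7,13,10]
3<5: swap(1,1), lo=2 mid=2 ⇒ [4,3,5,6,8,9,14,11,15,7,13,10]
5=5: mid=3
6>5: swap(3,10), hi=9 ⇒ [4,3,5,13,8,9,14,11,15,7,6,10]
13>5: swap(3,9), hi=8 ⇒ [4,3,5,7,8,9,14,11,15,13,6,10]
7>5: swap(3,8), hi=7 ⇒ [4,3,5,15,8,9,14,11,7,13,6,10]
15>5: swap(3,7), hi=6 ⇒ [4,3,5,11,8,9,14,15,7,13,6,10]
11>5: swap(3,6), hi=5 ⇒ [4,3,5,14,8,9,11,15,7,13,6,10]
14>5: swap(3,5), hi=4 ⇒ [4,3,5,9,8,14,11,15,7,13,6,10]
9>5: swap(3,4), hi=3 ⇒ [4,3,5,8,9,14,11,15,7,13,6,10]
8>5: swap(3,3), hi=2 ⇒ [4,3,5,8,9,14,11,15,7,13,6,10]
done. lo=2 hi=2; nums=[4,3,5,8,9,14,11,15,7,13,6,10]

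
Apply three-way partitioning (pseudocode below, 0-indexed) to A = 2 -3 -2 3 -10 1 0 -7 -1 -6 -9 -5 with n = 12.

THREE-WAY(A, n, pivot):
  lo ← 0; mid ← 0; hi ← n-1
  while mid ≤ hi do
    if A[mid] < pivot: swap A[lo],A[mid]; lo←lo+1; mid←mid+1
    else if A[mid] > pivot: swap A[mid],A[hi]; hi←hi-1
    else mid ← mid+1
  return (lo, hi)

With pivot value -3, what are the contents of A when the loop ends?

lo=0 mid=0 hi=11
2>-3: swap(0,11), hi=10 ⇒ -5 -3 -2 3 -10 1 0 -7 -1 -6 -9 2
-5<-3: swap(0,0), lo=1 mid=1 ⇒ -5 -3 -2 3 -10 1 0 -7 -1 -6 -9 2
-3=-3: mid=2
-2>-3: swap(2,10), hi=9 ⇒ -5 -3 -9 3 -10 1 0 -7 -1 -6 -2 2
-9<-3: swap(1,2), lo=2 mid=3 ⇒ -5 -9 -3 3 -10 1 0 -7 -1 -6 -2 2
3>-3: swap(3,9), hi=8 ⇒ -5 -9 -3 -6 -10 1 0 -7 -1 3 -2 2
-6<-3: swap(2,3), lo=3 mid=4 ⇒ -5 -9 -6 -3 -10 1 0 -7 -1 3 -2 2
-10<-3: swap(3,4), lo=4 mid=5 ⇒ -5 -9 -6 -10 -3 1 0 -7 -1 3 -2 2
1>-3: swap(5,8), hi=7 ⇒ -5 -9 -6 -10 -3 -1 0 -7 1 3 -2 2
-1>-3: swap(5,7), hi=6 ⇒ -5 -9 -6 -10 -3 -7 0 -1 1 3 -2 2
-7<-3: swap(4,5), lo=5 mid=6 ⇒ -5 -9 -6 -10 -7 -3 0 -1 1 3 -2 2
0>-3: swap(6,6), hi=5 ⇒ -5 -9 -6 -10 -7 -3 0 -1 1 3 -2 2
done. lo=5 hi=5; A=-5 -9 -6 -10 -7 -3 0 -1 1 3 -2 2

-5 -9 -6 -10 -7 -3 0 -1 1 3 -2 2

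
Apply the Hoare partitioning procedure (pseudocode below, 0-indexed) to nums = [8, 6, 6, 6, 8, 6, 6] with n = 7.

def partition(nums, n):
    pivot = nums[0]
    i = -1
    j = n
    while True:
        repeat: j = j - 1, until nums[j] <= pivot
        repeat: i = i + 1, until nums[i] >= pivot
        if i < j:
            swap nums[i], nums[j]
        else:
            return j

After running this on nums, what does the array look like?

[6, 6, 6, 6, 6, 8, 8]

pivot=8
j stops at 6 (6), i stops at 0 (8); swap ⇒ [6, 6, 6, 6, 8, 6, 8]
j stops at 5 (6), i stops at 4 (8); swap ⇒ [6, 6, 6, 6, 6, 8, 8]
j stops at 4, i stops at 5; i≥j ⇒ return 4. nums=[6, 6, 6, 6, 6, 8, 8]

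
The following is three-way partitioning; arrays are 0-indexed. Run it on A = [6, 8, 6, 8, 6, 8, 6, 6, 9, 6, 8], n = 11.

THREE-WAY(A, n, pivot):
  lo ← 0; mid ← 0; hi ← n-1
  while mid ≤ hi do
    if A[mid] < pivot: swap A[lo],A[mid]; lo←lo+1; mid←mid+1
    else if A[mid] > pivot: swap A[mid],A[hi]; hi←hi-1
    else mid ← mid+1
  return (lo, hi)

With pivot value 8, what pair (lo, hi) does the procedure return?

pivot = 8; lo=0, mid=0, hi=10
A[mid]=6<8: swap A[0],A[0]; lo=1,mid=1 → [6, 8, 6, 8, 6, 8, 6, 6, 9, 6, 8]
A[mid]=8=8: mid=2
A[mid]=6<8: swap A[1],A[2]; lo=2,mid=3 → [6, 6, 8, 8, 6, 8, 6, 6, 9, 6, 8]
A[mid]=8=8: mid=4
A[mid]=6<8: swap A[2],A[4]; lo=3,mid=5 → [6, 6, 6, 8, 8, 8, 6, 6, 9, 6, 8]
A[mid]=8=8: mid=6
A[mid]=6<8: swap A[3],A[6]; lo=4,mid=7 → [6, 6, 6, 6, 8, 8, 8, 6, 9, 6, 8]
A[mid]=6<8: swap A[4],A[7]; lo=5,mid=8 → [6, 6, 6, 6, 6, 8, 8, 8, 9, 6, 8]
A[mid]=9>8: swap A[8],A[10]; hi=9 → [6, 6, 6, 6, 6, 8, 8, 8, 8, 6, 9]
A[mid]=8=8: mid=9
A[mid]=6<8: swap A[5],A[9]; lo=6,mid=10 → [6, 6, 6, 6, 6, 6, 8, 8, 8, 8, 9]
end: lo=6, hi=9; A = [6, 6, 6, 6, 6, 6, 8, 8, 8, 8, 9]

(6, 9)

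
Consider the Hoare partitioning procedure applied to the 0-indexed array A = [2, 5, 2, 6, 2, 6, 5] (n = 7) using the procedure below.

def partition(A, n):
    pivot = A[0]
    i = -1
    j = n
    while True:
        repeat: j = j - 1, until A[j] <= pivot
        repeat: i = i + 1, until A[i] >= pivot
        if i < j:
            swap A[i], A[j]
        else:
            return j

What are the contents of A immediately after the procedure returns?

[2, 2, 5, 6, 2, 6, 5]

pivot = A[0] = 2; i = -1, j = 7
j→4 (A[4]=2≤2), i→0 (A[0]=2≥2); i<j, swap → [2, 5, 2, 6, 2, 6, 5]
j→2 (A[2]=2≤2), i→1 (A[1]=5≥2); i<j, swap → [2, 2, 5, 6, 2, 6, 5]
j→1, i→2; i≥j, return j=1. A = [2, 2, 5, 6, 2, 6, 5]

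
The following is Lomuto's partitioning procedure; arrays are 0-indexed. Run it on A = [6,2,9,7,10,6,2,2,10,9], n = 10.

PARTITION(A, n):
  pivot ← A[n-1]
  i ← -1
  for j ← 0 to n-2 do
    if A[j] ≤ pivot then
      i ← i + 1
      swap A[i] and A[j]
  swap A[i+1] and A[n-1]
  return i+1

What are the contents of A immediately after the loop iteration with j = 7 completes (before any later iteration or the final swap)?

pivot = A[9] = 9; i = -1
j=0: A[0]=6 ≤ 9 → i=0, swap A[0],A[0] (no change) → [6,2,9,7,10,6,2,2,10,9]
j=1: A[1]=2 ≤ 9 → i=1, swap A[1],A[1] (no change) → [6,2,9,7,10,6,2,2,10,9]
j=2: A[2]=9 ≤ 9 → i=2, swap A[2],A[2] (no change) → [6,2,9,7,10,6,2,2,10,9]
j=3: A[3]=7 ≤ 9 → i=3, swap A[3],A[3] (no change) → [6,2,9,7,10,6,2,2,10,9]
j=4: A[4]=10 > 9 → no swap
j=5: A[5]=6 ≤ 9 → i=4, swap A[4],A[5] → [6,2,9,7,6,10,2,2,10,9]
j=6: A[6]=2 ≤ 9 → i=5, swap A[5],A[6] → [6,2,9,7,6,2,10,2,10,9]
j=7: A[7]=2 ≤ 9 → i=6, swap A[6],A[7] → [6,2,9,7,6,2,2,10,10,9]
(after j=7) A = [6,2,9,7,6,2,2,10,10,9]

[6,2,9,7,6,2,2,10,10,9]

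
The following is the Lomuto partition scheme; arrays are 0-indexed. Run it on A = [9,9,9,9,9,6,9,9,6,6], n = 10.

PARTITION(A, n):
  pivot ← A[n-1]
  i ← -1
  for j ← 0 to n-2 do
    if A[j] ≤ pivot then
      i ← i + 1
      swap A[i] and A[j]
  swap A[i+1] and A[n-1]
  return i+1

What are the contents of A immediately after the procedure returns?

[6,6,6,9,9,9,9,9,9,9]

pivot = A[9] = 6; i = -1
j=0: A[0]=9 > 6 → no swap
j=1: A[1]=9 > 6 → no swap
j=2: A[2]=9 > 6 → no swap
j=3: A[3]=9 > 6 → no swap
j=4: A[4]=9 > 6 → no swap
j=5: A[5]=6 ≤ 6 → i=0, swap A[0],A[5] → [6,9,9,9,9,9,9,9,6,6]
j=6: A[6]=9 > 6 → no swap
j=7: A[7]=9 > 6 → no swap
j=8: A[8]=6 ≤ 6 → i=1, swap A[1],A[8] → [6,6,9,9,9,9,9,9,9,6]
final swap A[2],A[9] → [6,6,6,9,9,9,9,9,9,9]; return 2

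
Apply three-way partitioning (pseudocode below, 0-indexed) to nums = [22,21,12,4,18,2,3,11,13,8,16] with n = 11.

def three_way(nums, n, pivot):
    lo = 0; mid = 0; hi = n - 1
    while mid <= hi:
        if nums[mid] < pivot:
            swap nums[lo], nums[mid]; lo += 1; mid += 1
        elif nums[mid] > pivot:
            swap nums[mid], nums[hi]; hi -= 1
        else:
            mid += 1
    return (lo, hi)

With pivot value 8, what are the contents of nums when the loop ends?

lo=0 mid=0 hi=10
22>8: swap(0,10), hi=9 ⇒ [16,21,12,4,18,2,3,11,13,8,22]
16>8: swap(0,9), hi=8 ⇒ [8,21,12,4,18,2,3,11,13,16,22]
8=8: mid=1
21>8: swap(1,8), hi=7 ⇒ [8,13,12,4,18,2,3,11,21,16,22]
13>8: swap(1,7), hi=6 ⇒ [8,11,12,4,18,2,3,13,21,16,22]
11>8: swap(1,6), hi=5 ⇒ [8,3,12,4,18,2,11,13,21,16,22]
3<8: swap(0,1), lo=1 mid=2 ⇒ [3,8,12,4,18,2,11,13,21,16,22]
12>8: swap(2,5), hi=4 ⇒ [3,8,2,4,18,12,11,13,21,16,22]
2<8: swap(1,2), lo=2 mid=3 ⇒ [3,2,8,4,18,12,11,13,21,16,22]
4<8: swap(2,3), lo=3 mid=4 ⇒ [3,2,4,8,18,12,11,13,21,16,22]
18>8: swap(4,4), hi=3 ⇒ [3,2,4,8,18,12,11,13,21,16,22]
done. lo=3 hi=3; nums=[3,2,4,8,18,12,11,13,21,16,22]

[3,2,4,8,18,12,11,13,21,16,22]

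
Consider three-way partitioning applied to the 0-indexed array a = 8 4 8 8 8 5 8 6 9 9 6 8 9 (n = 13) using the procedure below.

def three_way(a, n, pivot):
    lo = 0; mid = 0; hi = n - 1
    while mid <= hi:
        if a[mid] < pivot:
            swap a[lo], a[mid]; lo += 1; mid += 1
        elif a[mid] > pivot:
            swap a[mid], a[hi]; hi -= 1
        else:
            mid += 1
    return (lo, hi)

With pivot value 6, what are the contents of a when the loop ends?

lo=0 mid=0 hi=12
8>6: swap(0,12), hi=11 ⇒ 9 4 8 8 8 5 8 6 9 9 6 8 8
9>6: swap(0,11), hi=10 ⇒ 8 4 8 8 8 5 8 6 9 9 6 9 8
8>6: swap(0,10), hi=9 ⇒ 6 4 8 8 8 5 8 6 9 9 8 9 8
6=6: mid=1
4<6: swap(0,1), lo=1 mid=2 ⇒ 4 6 8 8 8 5 8 6 9 9 8 9 8
8>6: swap(2,9), hi=8 ⇒ 4 6 9 8 8 5 8 6 9 8 8 9 8
9>6: swap(2,8), hi=7 ⇒ 4 6 9 8 8 5 8 6 9 8 8 9 8
9>6: swap(2,7), hi=6 ⇒ 4 6 6 8 8 5 8 9 9 8 8 9 8
6=6: mid=3
8>6: swap(3,6), hi=5 ⇒ 4 6 6 8 8 5 8 9 9 8 8 9 8
8>6: swap(3,5), hi=4 ⇒ 4 6 6 5 8 8 8 9 9 8 8 9 8
5<6: swap(1,3), lo=2 mid=4 ⇒ 4 5 6 6 8 8 8 9 9 8 8 9 8
8>6: swap(4,4), hi=3 ⇒ 4 5 6 6 8 8 8 9 9 8 8 9 8
done. lo=2 hi=3; a=4 5 6 6 8 8 8 9 9 8 8 9 8

4 5 6 6 8 8 8 9 9 8 8 9 8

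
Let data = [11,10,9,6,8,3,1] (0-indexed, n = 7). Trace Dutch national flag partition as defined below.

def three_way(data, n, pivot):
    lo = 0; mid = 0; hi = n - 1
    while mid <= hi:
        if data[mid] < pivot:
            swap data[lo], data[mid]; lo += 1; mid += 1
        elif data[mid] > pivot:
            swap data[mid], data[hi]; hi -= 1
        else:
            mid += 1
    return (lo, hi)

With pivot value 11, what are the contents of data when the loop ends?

[10,9,6,8,3,1,11]

pivot = 11; lo=0, mid=0, hi=6
data[mid]=11=11: mid=1
data[mid]=10<11: swap data[0],data[1]; lo=1,mid=2 → [10,11,9,6,8,3,1]
data[mid]=9<11: swap data[1],data[2]; lo=2,mid=3 → [10,9,11,6,8,3,1]
data[mid]=6<11: swap data[2],data[3]; lo=3,mid=4 → [10,9,6,11,8,3,1]
data[mid]=8<11: swap data[3],data[4]; lo=4,mid=5 → [10,9,6,8,11,3,1]
data[mid]=3<11: swap data[4],data[5]; lo=5,mid=6 → [10,9,6,8,3,11,1]
data[mid]=1<11: swap data[5],data[6]; lo=6,mid=7 → [10,9,6,8,3,1,11]
end: lo=6, hi=6; data = [10,9,6,8,3,1,11]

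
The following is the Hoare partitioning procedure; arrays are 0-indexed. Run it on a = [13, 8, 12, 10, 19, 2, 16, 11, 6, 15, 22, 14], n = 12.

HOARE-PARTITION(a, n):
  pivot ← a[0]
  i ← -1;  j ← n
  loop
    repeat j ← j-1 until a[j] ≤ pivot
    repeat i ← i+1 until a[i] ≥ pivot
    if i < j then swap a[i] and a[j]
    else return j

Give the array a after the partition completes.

pivot = a[0] = 13; i = -1, j = 12
j→8 (a[8]=6≤13), i→0 (a[0]=13≥13); i<j, swap → [6, 8, 12, 10, 19, 2, 16, 11, 13, 15, 22, 14]
j→7 (a[7]=11≤13), i→4 (a[4]=19≥13); i<j, swap → [6, 8, 12, 10, 11, 2, 16, 19, 13, 15, 22, 14]
j→5, i→6; i≥j, return j=5. a = [6, 8, 12, 10, 11, 2, 16, 19, 13, 15, 22, 14]

[6, 8, 12, 10, 11, 2, 16, 19, 13, 15, 22, 14]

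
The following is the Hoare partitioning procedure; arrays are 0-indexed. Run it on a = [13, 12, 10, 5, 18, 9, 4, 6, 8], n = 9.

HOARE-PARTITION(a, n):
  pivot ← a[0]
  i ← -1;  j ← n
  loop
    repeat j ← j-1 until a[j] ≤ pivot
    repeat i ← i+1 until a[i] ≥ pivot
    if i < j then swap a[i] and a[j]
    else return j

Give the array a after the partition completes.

[8, 12, 10, 5, 6, 9, 4, 18, 13]

pivot=13
j stops at 8 (8), i stops at 0 (13); swap ⇒ [8, 12, 10, 5, 18, 9, 4, 6, 13]
j stops at 7 (6), i stops at 4 (18); swap ⇒ [8, 12, 10, 5, 6, 9, 4, 18, 13]
j stops at 6, i stops at 7; i≥j ⇒ return 6. a=[8, 12, 10, 5, 6, 9, 4, 18, 13]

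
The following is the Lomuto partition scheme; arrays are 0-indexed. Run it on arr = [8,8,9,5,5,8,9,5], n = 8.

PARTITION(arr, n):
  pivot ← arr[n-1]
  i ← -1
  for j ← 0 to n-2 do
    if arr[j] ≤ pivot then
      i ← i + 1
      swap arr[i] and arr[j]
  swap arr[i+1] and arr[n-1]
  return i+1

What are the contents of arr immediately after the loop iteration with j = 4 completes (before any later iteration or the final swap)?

[5,5,9,8,8,8,9,5]

pivot = arr[7] = 5; i = -1
j=0: arr[0]=8 > 5 → no swap
j=1: arr[1]=8 > 5 → no swap
j=2: arr[2]=9 > 5 → no swap
j=3: arr[3]=5 ≤ 5 → i=0, swap arr[0],arr[3] → [5,8,9,8,5,8,9,5]
j=4: arr[4]=5 ≤ 5 → i=1, swap arr[1],arr[4] → [5,5,9,8,8,8,9,5]
(after j=4) arr = [5,5,9,8,8,8,9,5]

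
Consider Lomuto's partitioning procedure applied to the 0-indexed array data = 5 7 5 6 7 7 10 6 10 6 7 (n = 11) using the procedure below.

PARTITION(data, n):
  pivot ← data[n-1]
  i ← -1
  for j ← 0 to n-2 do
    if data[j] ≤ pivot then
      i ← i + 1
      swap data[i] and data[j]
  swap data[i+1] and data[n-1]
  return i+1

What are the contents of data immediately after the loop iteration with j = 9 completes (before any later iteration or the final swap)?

5 7 5 6 7 7 6 6 10 10 7

pivot=7, i=-1
j=0: 5≤7, i=0, swap(0,0) ⇒ 5 7 5 6 7 7 10 6 10 6 7
j=1: 7≤7, i=1, swap(1,1) ⇒ 5 7 5 6 7 7 10 6 10 6 7
j=2: 5≤7, i=2, swap(2,2) ⇒ 5 7 5 6 7 7 10 6 10 6 7
j=3: 6≤7, i=3, swap(3,3) ⇒ 5 7 5 6 7 7 10 6 10 6 7
j=4: 7≤7, i=4, swap(4,4) ⇒ 5 7 5 6 7 7 10 6 10 6 7
j=5: 7≤7, i=5, swap(5,5) ⇒ 5 7 5 6 7 7 10 6 10 6 7
j=6: 10>7, skip
j=7: 6≤7, i=6, swap(6,7) ⇒ 5 7 5 6 7 7 6 10 10 6 7
j=8: 10>7, skip
j=9: 6≤7, i=7, swap(7,9) ⇒ 5 7 5 6 7 7 6 6 10 10 7
(after j=9) data = 5 7 5 6 7 7 6 6 10 10 7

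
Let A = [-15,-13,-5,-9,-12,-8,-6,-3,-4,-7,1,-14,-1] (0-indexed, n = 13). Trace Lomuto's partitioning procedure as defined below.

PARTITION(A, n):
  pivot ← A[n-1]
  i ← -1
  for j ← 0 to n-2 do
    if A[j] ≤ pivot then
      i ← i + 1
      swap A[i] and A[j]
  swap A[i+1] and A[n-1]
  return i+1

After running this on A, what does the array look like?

pivot=-1, i=-1
j=0: -15≤-1, i=0, swap(0,0) ⇒ [-15,-13,-5,-9,-12,-8,-6,-3,-4,-7,1,-14,-1]
j=1: -13≤-1, i=1, swap(1,1) ⇒ [-15,-13,-5,-9,-12,-8,-6,-3,-4,-7,1,-14,-1]
j=2: -5≤-1, i=2, swap(2,2) ⇒ [-15,-13,-5,-9,-12,-8,-6,-3,-4,-7,1,-14,-1]
j=3: -9≤-1, i=3, swap(3,3) ⇒ [-15,-13,-5,-9,-12,-8,-6,-3,-4,-7,1,-14,-1]
j=4: -12≤-1, i=4, swap(4,4) ⇒ [-15,-13,-5,-9,-12,-8,-6,-3,-4,-7,1,-14,-1]
j=5: -8≤-1, i=5, swap(5,5) ⇒ [-15,-13,-5,-9,-12,-8,-6,-3,-4,-7,1,-14,-1]
j=6: -6≤-1, i=6, swap(6,6) ⇒ [-15,-13,-5,-9,-12,-8,-6,-3,-4,-7,1,-14,-1]
j=7: -3≤-1, i=7, swap(7,7) ⇒ [-15,-13,-5,-9,-12,-8,-6,-3,-4,-7,1,-14,-1]
j=8: -4≤-1, i=8, swap(8,8) ⇒ [-15,-13,-5,-9,-12,-8,-6,-3,-4,-7,1,-14,-1]
j=9: -7≤-1, i=9, swap(9,9) ⇒ [-15,-13,-5,-9,-12,-8,-6,-3,-4,-7,1,-14,-1]
j=10: 1>-1, skip
j=11: -14≤-1, i=10, swap(10,11) ⇒ [-15,-13,-5,-9,-12,-8,-6,-3,-4,-7,-14,1,-1]
swap(11,12) ⇒ [-15,-13,-5,-9,-12,-8,-6,-3,-4,-7,-14,-1,1]; return 11

[-15,-13,-5,-9,-12,-8,-6,-3,-4,-7,-14,-1,1]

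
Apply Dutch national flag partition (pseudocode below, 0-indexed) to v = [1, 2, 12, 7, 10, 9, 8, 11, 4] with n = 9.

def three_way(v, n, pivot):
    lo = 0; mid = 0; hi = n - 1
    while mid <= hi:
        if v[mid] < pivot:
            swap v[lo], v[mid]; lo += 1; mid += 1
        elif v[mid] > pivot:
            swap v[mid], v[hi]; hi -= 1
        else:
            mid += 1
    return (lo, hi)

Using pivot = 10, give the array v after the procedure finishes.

[1, 2, 4, 7, 9, 8, 10, 11, 12]

pivot = 10; lo=0, mid=0, hi=8
v[mid]=1<10: swap v[0],v[0]; lo=1,mid=1 → [1, 2, 12, 7, 10, 9, 8, 11, 4]
v[mid]=2<10: swap v[1],v[1]; lo=2,mid=2 → [1, 2, 12, 7, 10, 9, 8, 11, 4]
v[mid]=12>10: swap v[2],v[8]; hi=7 → [1, 2, 4, 7, 10, 9, 8, 11, 12]
v[mid]=4<10: swap v[2],v[2]; lo=3,mid=3 → [1, 2, 4, 7, 10, 9, 8, 11, 12]
v[mid]=7<10: swap v[3],v[3]; lo=4,mid=4 → [1, 2, 4, 7, 10, 9, 8, 11, 12]
v[mid]=10=10: mid=5
v[mid]=9<10: swap v[4],v[5]; lo=5,mid=6 → [1, 2, 4, 7, 9, 10, 8, 11, 12]
v[mid]=8<10: swap v[5],v[6]; lo=6,mid=7 → [1, 2, 4, 7, 9, 8, 10, 11, 12]
v[mid]=11>10: swap v[7],v[7]; hi=6 → [1, 2, 4, 7, 9, 8, 10, 11, 12]
end: lo=6, hi=6; v = [1, 2, 4, 7, 9, 8, 10, 11, 12]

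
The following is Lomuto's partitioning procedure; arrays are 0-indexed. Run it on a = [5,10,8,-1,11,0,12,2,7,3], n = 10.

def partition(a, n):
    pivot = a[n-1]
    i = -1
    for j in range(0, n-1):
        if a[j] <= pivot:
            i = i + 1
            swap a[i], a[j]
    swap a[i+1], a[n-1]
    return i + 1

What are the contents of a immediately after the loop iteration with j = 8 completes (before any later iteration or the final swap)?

pivot=3, i=-1
j=0: 5>3, skip
j=1: 10>3, skip
j=2: 8>3, skip
j=3: -1≤3, i=0, swap(0,3) ⇒ [-1,10,8,5,11,0,12,2,7,3]
j=4: 11>3, skip
j=5: 0≤3, i=1, swap(1,5) ⇒ [-1,0,8,5,11,10,12,2,7,3]
j=6: 12>3, skip
j=7: 2≤3, i=2, swap(2,7) ⇒ [-1,0,2,5,11,10,12,8,7,3]
j=8: 7>3, skip
(after j=8) a = [-1,0,2,5,11,10,12,8,7,3]

[-1,0,2,5,11,10,12,8,7,3]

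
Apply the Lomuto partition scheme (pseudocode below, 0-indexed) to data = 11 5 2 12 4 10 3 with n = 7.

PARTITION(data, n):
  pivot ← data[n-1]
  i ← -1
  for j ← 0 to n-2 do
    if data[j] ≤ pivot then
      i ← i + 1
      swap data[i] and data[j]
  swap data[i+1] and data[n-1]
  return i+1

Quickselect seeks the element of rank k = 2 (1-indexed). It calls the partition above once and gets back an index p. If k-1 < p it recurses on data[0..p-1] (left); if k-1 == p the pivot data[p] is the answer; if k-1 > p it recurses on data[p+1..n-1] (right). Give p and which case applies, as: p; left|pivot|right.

pivot = data[6] = 3; i = -1
j=0: data[0]=11 > 3 → no swap
j=1: data[1]=5 > 3 → no swap
j=2: data[2]=2 ≤ 3 → i=0, swap data[0],data[2] → 2 5 11 12 4 10 3
j=3: data[3]=12 > 3 → no swap
j=4: data[4]=4 > 3 → no swap
j=5: data[5]=10 > 3 → no swap
final swap data[1],data[6] → 2 3 11 12 4 10 5; return 1
p = 1; k-1 = 1 == 1 ⇒ pivot

1; pivot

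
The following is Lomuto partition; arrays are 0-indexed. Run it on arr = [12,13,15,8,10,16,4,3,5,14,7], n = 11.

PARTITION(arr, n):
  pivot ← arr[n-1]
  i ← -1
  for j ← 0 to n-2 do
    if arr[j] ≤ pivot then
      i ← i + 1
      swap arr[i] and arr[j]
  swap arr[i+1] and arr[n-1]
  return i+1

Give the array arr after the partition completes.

pivot=7, i=-1
j=0: 12>7, skip
j=1: 13>7, skip
j=2: 15>7, skip
j=3: 8>7, skip
j=4: 10>7, skip
j=5: 16>7, skip
j=6: 4≤7, i=0, swap(0,6) ⇒ [4,13,15,8,10,16,12,3,5,14,7]
j=7: 3≤7, i=1, swap(1,7) ⇒ [4,3,15,8,10,16,12,13,5,14,7]
j=8: 5≤7, i=2, swap(2,8) ⇒ [4,3,5,8,10,16,12,13,15,14,7]
j=9: 14>7, skip
swap(3,10) ⇒ [4,3,5,7,10,16,12,13,15,14,8]; return 3

[4,3,5,7,10,16,12,13,15,14,8]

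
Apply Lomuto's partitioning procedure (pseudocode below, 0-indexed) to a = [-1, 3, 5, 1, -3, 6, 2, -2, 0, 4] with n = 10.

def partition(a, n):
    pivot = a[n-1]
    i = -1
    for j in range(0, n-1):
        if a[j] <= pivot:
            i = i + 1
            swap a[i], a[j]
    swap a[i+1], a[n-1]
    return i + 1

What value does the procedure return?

7

pivot = a[9] = 4; i = -1
j=0: a[0]=-1 ≤ 4 → i=0, swap a[0],a[0] (no change) → [-1, 3, 5, 1, -3, 6, 2, -2, 0, 4]
j=1: a[1]=3 ≤ 4 → i=1, swap a[1],a[1] (no change) → [-1, 3, 5, 1, -3, 6, 2, -2, 0, 4]
j=2: a[2]=5 > 4 → no swap
j=3: a[3]=1 ≤ 4 → i=2, swap a[2],a[3] → [-1, 3, 1, 5, -3, 6, 2, -2, 0, 4]
j=4: a[4]=-3 ≤ 4 → i=3, swap a[3],a[4] → [-1, 3, 1, -3, 5, 6, 2, -2, 0, 4]
j=5: a[5]=6 > 4 → no swap
j=6: a[6]=2 ≤ 4 → i=4, swap a[4],a[6] → [-1, 3, 1, -3, 2, 6, 5, -2, 0, 4]
j=7: a[7]=-2 ≤ 4 → i=5, swap a[5],a[7] → [-1, 3, 1, -3, 2, -2, 5, 6, 0, 4]
j=8: a[8]=0 ≤ 4 → i=6, swap a[6],a[8] → [-1, 3, 1, -3, 2, -2, 0, 6, 5, 4]
final swap a[7],a[9] → [-1, 3, 1, -3, 2, -2, 0, 4, 5, 6]; return 7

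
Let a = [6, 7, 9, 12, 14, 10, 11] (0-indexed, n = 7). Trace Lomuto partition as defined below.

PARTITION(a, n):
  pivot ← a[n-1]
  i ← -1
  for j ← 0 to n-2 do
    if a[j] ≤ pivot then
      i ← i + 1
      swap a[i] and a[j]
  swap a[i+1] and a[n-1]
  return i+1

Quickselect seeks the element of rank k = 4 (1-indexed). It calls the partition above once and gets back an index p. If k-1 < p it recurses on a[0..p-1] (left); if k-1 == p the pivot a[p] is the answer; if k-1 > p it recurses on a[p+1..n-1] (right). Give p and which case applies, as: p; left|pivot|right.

pivot=11, i=-1
j=0: 6≤11, i=0, swap(0,0) ⇒ [6, 7, 9, 12, 14, 10, 11]
j=1: 7≤11, i=1, swap(1,1) ⇒ [6, 7, 9, 12, 14, 10, 11]
j=2: 9≤11, i=2, swap(2,2) ⇒ [6, 7, 9, 12, 14, 10, 11]
j=3: 12>11, skip
j=4: 14>11, skip
j=5: 10≤11, i=3, swap(3,5) ⇒ [6, 7, 9, 10, 14, 12, 11]
swap(4,6) ⇒ [6, 7, 9, 10, 11, 12, 14]; return 4
p = 4; k-1 = 3 < 4 ⇒ left

4; left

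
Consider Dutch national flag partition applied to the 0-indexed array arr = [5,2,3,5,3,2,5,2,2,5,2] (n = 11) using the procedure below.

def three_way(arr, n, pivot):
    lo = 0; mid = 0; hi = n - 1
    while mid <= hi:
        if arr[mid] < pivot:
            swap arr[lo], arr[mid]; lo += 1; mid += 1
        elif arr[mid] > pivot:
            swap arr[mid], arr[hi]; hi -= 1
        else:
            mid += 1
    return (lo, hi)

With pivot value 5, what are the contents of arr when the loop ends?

pivot = 5; lo=0, mid=0, hi=10
arr[mid]=5=5: mid=1
arr[mid]=2<5: swap arr[0],arr[1]; lo=1,mid=2 → [2,5,3,5,3,2,5,2,2,5,2]
arr[mid]=3<5: swap arr[1],arr[2]; lo=2,mid=3 → [2,3,5,5,3,2,5,2,2,5,2]
arr[mid]=5=5: mid=4
arr[mid]=3<5: swap arr[2],arr[4]; lo=3,mid=5 → [2,3,3,5,5,2,5,2,2,5,2]
arr[mid]=2<5: swap arr[3],arr[5]; lo=4,mid=6 → [2,3,3,2,5,5,5,2,2,5,2]
arr[mid]=5=5: mid=7
arr[mid]=2<5: swap arr[4],arr[7]; lo=5,mid=8 → [2,3,3,2,2,5,5,5,2,5,2]
arr[mid]=2<5: swap arr[5],arr[8]; lo=6,mid=9 → [2,3,3,2,2,2,5,5,5,5,2]
arr[mid]=5=5: mid=10
arr[mid]=2<5: swap arr[6],arr[10]; lo=7,mid=11 → [2,3,3,2,2,2,2,5,5,5,5]
end: lo=7, hi=10; arr = [2,3,3,2,2,2,2,5,5,5,5]

[2,3,3,2,2,2,2,5,5,5,5]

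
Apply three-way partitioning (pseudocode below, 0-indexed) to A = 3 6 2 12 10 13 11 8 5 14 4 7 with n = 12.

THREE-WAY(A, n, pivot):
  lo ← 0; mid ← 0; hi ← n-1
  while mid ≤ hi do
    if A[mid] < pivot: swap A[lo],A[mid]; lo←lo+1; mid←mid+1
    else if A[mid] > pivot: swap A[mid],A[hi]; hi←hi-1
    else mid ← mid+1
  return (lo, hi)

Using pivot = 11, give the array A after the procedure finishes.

pivot = 11; lo=0, mid=0, hi=11
A[mid]=3<11: swap A[0],A[0]; lo=1,mid=1 → 3 6 2 12 10 13 11 8 5 14 4 7
A[mid]=6<11: swap A[1],A[1]; lo=2,mid=2 → 3 6 2 12 10 13 11 8 5 14 4 7
A[mid]=2<11: swap A[2],A[2]; lo=3,mid=3 → 3 6 2 12 10 13 11 8 5 14 4 7
A[mid]=12>11: swap A[3],A[11]; hi=10 → 3 6 2 7 10 13 11 8 5 14 4 12
A[mid]=7<11: swap A[3],A[3]; lo=4,mid=4 → 3 6 2 7 10 13 11 8 5 14 4 12
A[mid]=10<11: swap A[4],A[4]; lo=5,mid=5 → 3 6 2 7 10 13 11 8 5 14 4 12
A[mid]=13>11: swap A[5],A[10]; hi=9 → 3 6 2 7 10 4 11 8 5 14 13 12
A[mid]=4<11: swap A[5],A[5]; lo=6,mid=6 → 3 6 2 7 10 4 11 8 5 14 13 12
A[mid]=11=11: mid=7
A[mid]=8<11: swap A[6],A[7]; lo=7,mid=8 → 3 6 2 7 10 4 8 11 5 14 13 12
A[mid]=5<11: swap A[7],A[8]; lo=8,mid=9 → 3 6 2 7 10 4 8 5 11 14 13 12
A[mid]=14>11: swap A[9],A[9]; hi=8 → 3 6 2 7 10 4 8 5 11 14 13 12
end: lo=8, hi=8; A = 3 6 2 7 10 4 8 5 11 14 13 12

3 6 2 7 10 4 8 5 11 14 13 12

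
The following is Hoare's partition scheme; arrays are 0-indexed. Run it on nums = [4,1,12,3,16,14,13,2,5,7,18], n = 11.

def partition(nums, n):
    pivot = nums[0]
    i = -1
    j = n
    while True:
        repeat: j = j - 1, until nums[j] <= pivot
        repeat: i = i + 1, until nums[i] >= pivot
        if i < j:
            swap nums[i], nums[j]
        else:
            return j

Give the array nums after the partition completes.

pivot = nums[0] = 4; i = -1, j = 11
j→7 (nums[7]=2≤4), i→0 (nums[0]=4≥4); i<j, swap → [2,1,12,3,16,14,13,4,5,7,18]
j→3 (nums[3]=3≤4), i→2 (nums[2]=12≥4); i<j, swap → [2,1,3,12,16,14,13,4,5,7,18]
j→2, i→3; i≥j, return j=2. nums = [2,1,3,12,16,14,13,4,5,7,18]

[2,1,3,12,16,14,13,4,5,7,18]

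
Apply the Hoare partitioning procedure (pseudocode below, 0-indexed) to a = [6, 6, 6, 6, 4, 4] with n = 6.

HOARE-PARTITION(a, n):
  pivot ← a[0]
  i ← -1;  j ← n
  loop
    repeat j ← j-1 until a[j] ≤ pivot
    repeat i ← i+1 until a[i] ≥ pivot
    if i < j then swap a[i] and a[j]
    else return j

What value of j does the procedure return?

pivot = a[0] = 6; i = -1, j = 6
j→5 (a[5]=4≤6), i→0 (a[0]=6≥6); i<j, swap → [4, 6, 6, 6, 4, 6]
j→4 (a[4]=4≤6), i→1 (a[1]=6≥6); i<j, swap → [4, 4, 6, 6, 6, 6]
j→3 (a[3]=6≤6), i→2 (a[2]=6≥6); i<j, swap → [4, 4, 6, 6, 6, 6]
j→2, i→3; i≥j, return j=2. a = [4, 4, 6, 6, 6, 6]

2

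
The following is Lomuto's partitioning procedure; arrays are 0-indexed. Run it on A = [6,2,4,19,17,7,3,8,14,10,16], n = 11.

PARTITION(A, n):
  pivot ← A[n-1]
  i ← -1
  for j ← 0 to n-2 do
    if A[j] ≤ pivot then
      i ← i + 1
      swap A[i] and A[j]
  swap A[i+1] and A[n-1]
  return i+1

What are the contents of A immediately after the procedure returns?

[6,2,4,7,3,8,14,10,16,19,17]

pivot=16, i=-1
j=0: 6≤16, i=0, swap(0,0) ⇒ [6,2,4,19,17,7,3,8,14,10,16]
j=1: 2≤16, i=1, swap(1,1) ⇒ [6,2,4,19,17,7,3,8,14,10,16]
j=2: 4≤16, i=2, swap(2,2) ⇒ [6,2,4,19,17,7,3,8,14,10,16]
j=3: 19>16, skip
j=4: 17>16, skip
j=5: 7≤16, i=3, swap(3,5) ⇒ [6,2,4,7,17,19,3,8,14,10,16]
j=6: 3≤16, i=4, swap(4,6) ⇒ [6,2,4,7,3,19,17,8,14,10,16]
j=7: 8≤16, i=5, swap(5,7) ⇒ [6,2,4,7,3,8,17,19,14,10,16]
j=8: 14≤16, i=6, swap(6,8) ⇒ [6,2,4,7,3,8,14,19,17,10,16]
j=9: 10≤16, i=7, swap(7,9) ⇒ [6,2,4,7,3,8,14,10,17,19,16]
swap(8,10) ⇒ [6,2,4,7,3,8,14,10,16,19,17]; return 8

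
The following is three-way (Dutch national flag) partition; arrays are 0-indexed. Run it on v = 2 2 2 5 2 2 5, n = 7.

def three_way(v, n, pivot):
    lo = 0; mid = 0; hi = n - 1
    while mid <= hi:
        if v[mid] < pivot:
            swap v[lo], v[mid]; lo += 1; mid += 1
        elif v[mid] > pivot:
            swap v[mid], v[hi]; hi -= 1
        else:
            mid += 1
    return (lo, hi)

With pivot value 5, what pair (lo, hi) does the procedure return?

(5, 6)

lo=0 mid=0 hi=6
2<5: swap(0,0), lo=1 mid=1 ⇒ 2 2 2 5 2 2 5
2<5: swap(1,1), lo=2 mid=2 ⇒ 2 2 2 5 2 2 5
2<5: swap(2,2), lo=3 mid=3 ⇒ 2 2 2 5 2 2 5
5=5: mid=4
2<5: swap(3,4), lo=4 mid=5 ⇒ 2 2 2 2 5 2 5
2<5: swap(4,5), lo=5 mid=6 ⇒ 2 2 2 2 2 5 5
5=5: mid=7
done. lo=5 hi=6; v=2 2 2 2 2 5 5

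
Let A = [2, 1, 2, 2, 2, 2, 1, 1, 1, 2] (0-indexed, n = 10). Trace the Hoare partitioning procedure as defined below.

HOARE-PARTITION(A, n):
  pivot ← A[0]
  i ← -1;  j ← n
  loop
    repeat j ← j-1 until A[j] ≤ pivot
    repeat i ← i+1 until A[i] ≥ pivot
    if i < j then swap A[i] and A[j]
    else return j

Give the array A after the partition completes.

[2, 1, 1, 1, 1, 2, 2, 2, 2, 2]

pivot = A[0] = 2; i = -1, j = 10
j→9 (A[9]=2≤2), i→0 (A[0]=2≥2); i<j, swap → [2, 1, 2, 2, 2, 2, 1, 1, 1, 2]
j→8 (A[8]=1≤2), i→2 (A[2]=2≥2); i<j, swap → [2, 1, 1, 2, 2, 2, 1, 1, 2, 2]
j→7 (A[7]=1≤2), i→3 (A[3]=2≥2); i<j, swap → [2, 1, 1, 1, 2, 2, 1, 2, 2, 2]
j→6 (A[6]=1≤2), i→4 (A[4]=2≥2); i<j, swap → [2, 1, 1, 1, 1, 2, 2, 2, 2, 2]
j→5, i→5; i≥j, return j=5. A = [2, 1, 1, 1, 1, 2, 2, 2, 2, 2]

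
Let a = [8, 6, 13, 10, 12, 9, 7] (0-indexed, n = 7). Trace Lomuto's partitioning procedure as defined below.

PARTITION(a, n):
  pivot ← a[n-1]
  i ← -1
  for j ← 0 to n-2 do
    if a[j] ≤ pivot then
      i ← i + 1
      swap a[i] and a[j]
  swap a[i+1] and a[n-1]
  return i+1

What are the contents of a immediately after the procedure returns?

[6, 7, 13, 10, 12, 9, 8]

pivot=7, i=-1
j=0: 8>7, skip
j=1: 6≤7, i=0, swap(0,1) ⇒ [6, 8, 13, 10, 12, 9, 7]
j=2: 13>7, skip
j=3: 10>7, skip
j=4: 12>7, skip
j=5: 9>7, skip
swap(1,6) ⇒ [6, 7, 13, 10, 12, 9, 8]; return 1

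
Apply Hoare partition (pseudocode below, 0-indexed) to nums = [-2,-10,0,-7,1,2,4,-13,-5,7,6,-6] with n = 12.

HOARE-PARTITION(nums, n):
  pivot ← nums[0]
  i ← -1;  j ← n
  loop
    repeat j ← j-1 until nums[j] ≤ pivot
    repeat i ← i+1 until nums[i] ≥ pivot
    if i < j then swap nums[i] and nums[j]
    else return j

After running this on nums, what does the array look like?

pivot = nums[0] = -2; i = -1, j = 12
j→11 (nums[11]=-6≤-2), i→0 (nums[0]=-2≥-2); i<j, swap → [-6,-10,0,-7,1,2,4,-13,-5,7,6,-2]
j→8 (nums[8]=-5≤-2), i→2 (nums[2]=0≥-2); i<j, swap → [-6,-10,-5,-7,1,2,4,-13,0,7,6,-2]
j→7 (nums[7]=-13≤-2), i→4 (nums[4]=1≥-2); i<j, swap → [-6,-10,-5,-7,-13,2,4,1,0,7,6,-2]
j→4, i→5; i≥j, return j=4. nums = [-6,-10,-5,-7,-13,2,4,1,0,7,6,-2]

[-6,-10,-5,-7,-13,2,4,1,0,7,6,-2]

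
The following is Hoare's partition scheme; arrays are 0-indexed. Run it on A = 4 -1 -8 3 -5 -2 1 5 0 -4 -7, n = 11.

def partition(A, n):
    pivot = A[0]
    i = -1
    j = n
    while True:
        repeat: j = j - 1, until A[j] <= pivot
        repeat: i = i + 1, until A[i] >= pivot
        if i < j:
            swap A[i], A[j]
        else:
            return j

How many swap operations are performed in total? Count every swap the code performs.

pivot=4
j stops at 10 (-7), i stops at 0 (4); swap ⇒ -7 -1 -8 3 -5 -2 1 5 0 -4 4
j stops at 9 (-4), i stops at 7 (5); swap ⇒ -7 -1 -8 3 -5 -2 1 -4 0 5 4
j stops at 8, i stops at 9; i≥j ⇒ return 8. A=-7 -1 -8 3 -5 -2 1 -4 0 5 4

2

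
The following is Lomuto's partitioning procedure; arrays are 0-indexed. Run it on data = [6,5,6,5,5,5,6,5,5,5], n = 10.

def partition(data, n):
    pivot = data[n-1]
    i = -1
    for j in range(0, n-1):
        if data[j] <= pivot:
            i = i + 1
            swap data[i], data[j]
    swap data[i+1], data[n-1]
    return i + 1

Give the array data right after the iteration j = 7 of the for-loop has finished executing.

pivot=5, i=-1
j=0: 6>5, skip
j=1: 5≤5, i=0, swap(0,1) ⇒ [5,6,6,5,5,5,6,5,5,5]
j=2: 6>5, skip
j=3: 5≤5, i=1, swap(1,3) ⇒ [5,5,6,6,5,5,6,5,5,5]
j=4: 5≤5, i=2, swap(2,4) ⇒ [5,5,5,6,6,5,6,5,5,5]
j=5: 5≤5, i=3, swap(3,5) ⇒ [5,5,5,5,6,6,6,5,5,5]
j=6: 6>5, skip
j=7: 5≤5, i=4, swap(4,7) ⇒ [5,5,5,5,5,6,6,6,5,5]
(after j=7) data = [5,5,5,5,5,6,6,6,5,5]

[5,5,5,5,5,6,6,6,5,5]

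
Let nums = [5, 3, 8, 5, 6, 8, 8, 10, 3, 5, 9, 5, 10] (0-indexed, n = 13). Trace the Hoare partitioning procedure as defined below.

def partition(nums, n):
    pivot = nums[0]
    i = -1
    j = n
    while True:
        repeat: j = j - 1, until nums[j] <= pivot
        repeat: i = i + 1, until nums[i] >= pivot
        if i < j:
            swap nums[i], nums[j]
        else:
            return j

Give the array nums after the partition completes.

pivot = nums[0] = 5; i = -1, j = 13
j→11 (nums[11]=5≤5), i→0 (nums[0]=5≥5); i<j, swap → [5, 3, 8, 5, 6, 8, 8, 10, 3, 5, 9, 5, 10]
j→9 (nums[9]=5≤5), i→2 (nums[2]=8≥5); i<j, swap → [5, 3, 5, 5, 6, 8, 8, 10, 3, 8, 9, 5, 10]
j→8 (nums[8]=3≤5), i→3 (nums[3]=5≥5); i<j, swap → [5, 3, 5, 3, 6, 8, 8, 10, 5, 8, 9, 5, 10]
j→3, i→4; i≥j, return j=3. nums = [5, 3, 5, 3, 6, 8, 8, 10, 5, 8, 9, 5, 10]

[5, 3, 5, 3, 6, 8, 8, 10, 5, 8, 9, 5, 10]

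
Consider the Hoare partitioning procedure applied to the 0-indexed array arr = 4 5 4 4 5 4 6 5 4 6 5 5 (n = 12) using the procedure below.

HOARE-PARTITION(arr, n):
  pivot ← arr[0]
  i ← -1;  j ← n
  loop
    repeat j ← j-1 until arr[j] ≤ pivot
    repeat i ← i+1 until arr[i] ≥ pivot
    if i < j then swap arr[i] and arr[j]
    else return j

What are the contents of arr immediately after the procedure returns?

pivot=4
j stops at 8 (4), i stops at 0 (4); swap ⇒ 4 5 4 4 5 4 6 5 4 6 5 5
j stops at 5 (4), i stops at 1 (5); swap ⇒ 4 4 4 4 5 5 6 5 4 6 5 5
j stops at 3 (4), i stops at 2 (4); swap ⇒ 4 4 4 4 5 5 6 5 4 6 5 5
j stops at 2, i stops at 3; i≥j ⇒ return 2. arr=4 4 4 4 5 5 6 5 4 6 5 5

4 4 4 4 5 5 6 5 4 6 5 5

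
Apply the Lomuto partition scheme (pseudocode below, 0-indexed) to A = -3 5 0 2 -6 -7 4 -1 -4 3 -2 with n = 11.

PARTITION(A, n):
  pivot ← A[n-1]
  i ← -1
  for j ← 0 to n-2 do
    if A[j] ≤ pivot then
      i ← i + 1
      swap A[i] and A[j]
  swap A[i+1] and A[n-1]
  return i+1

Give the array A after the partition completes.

pivot = A[10] = -2; i = -1
j=0: A[0]=-3 ≤ -2 → i=0, swap A[0],A[0] (no change) → -3 5 0 2 -6 -7 4 -1 -4 3 -2
j=1: A[1]=5 > -2 → no swap
j=2: A[2]=0 > -2 → no swap
j=3: A[3]=2 > -2 → no swap
j=4: A[4]=-6 ≤ -2 → i=1, swap A[1],A[4] → -3 -6 0 2 5 -7 4 -1 -4 3 -2
j=5: A[5]=-7 ≤ -2 → i=2, swap A[2],A[5] → -3 -6 -7 2 5 0 4 -1 -4 3 -2
j=6: A[6]=4 > -2 → no swap
j=7: A[7]=-1 > -2 → no swap
j=8: A[8]=-4 ≤ -2 → i=3, swap A[3],A[8] → -3 -6 -7 -4 5 0 4 -1 2 3 -2
j=9: A[9]=3 > -2 → no swap
final swap A[4],A[10] → -3 -6 -7 -4 -2 0 4 -1 2 3 5; return 4

-3 -6 -7 -4 -2 0 4 -1 2 3 5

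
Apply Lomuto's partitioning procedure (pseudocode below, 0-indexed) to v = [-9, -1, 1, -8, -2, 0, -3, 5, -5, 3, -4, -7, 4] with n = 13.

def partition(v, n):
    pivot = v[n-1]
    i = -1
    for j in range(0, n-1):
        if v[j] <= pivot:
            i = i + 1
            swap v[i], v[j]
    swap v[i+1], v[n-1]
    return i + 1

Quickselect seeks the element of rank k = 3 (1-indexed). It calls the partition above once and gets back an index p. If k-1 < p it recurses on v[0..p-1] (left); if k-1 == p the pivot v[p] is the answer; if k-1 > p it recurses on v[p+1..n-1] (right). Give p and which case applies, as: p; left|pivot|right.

pivot=4, i=-1
j=0: -9≤4, i=0, swap(0,0) ⇒ [-9, -1, 1, -8, -2, 0, -3, 5, -5, 3, -4, -7, 4]
j=1: -1≤4, i=1, swap(1,1) ⇒ [-9, -1, 1, -8, -2, 0, -3, 5, -5, 3, -4, -7, 4]
j=2: 1≤4, i=2, swap(2,2) ⇒ [-9, -1, 1, -8, -2, 0, -3, 5, -5, 3, -4, -7, 4]
j=3: -8≤4, i=3, swap(3,3) ⇒ [-9, -1, 1, -8, -2, 0, -3, 5, -5, 3, -4, -7, 4]
j=4: -2≤4, i=4, swap(4,4) ⇒ [-9, -1, 1, -8, -2, 0, -3, 5, -5, 3, -4, -7, 4]
j=5: 0≤4, i=5, swap(5,5) ⇒ [-9, -1, 1, -8, -2, 0, -3, 5, -5, 3, -4, -7, 4]
j=6: -3≤4, i=6, swap(6,6) ⇒ [-9, -1, 1, -8, -2, 0, -3, 5, -5, 3, -4, -7, 4]
j=7: 5>4, skip
j=8: -5≤4, i=7, swap(7,8) ⇒ [-9, -1, 1, -8, -2, 0, -3, -5, 5, 3, -4, -7, 4]
j=9: 3≤4, i=8, swap(8,9) ⇒ [-9, -1, 1, -8, -2, 0, -3, -5, 3, 5, -4, -7, 4]
j=10: -4≤4, i=9, swap(9,10) ⇒ [-9, -1, 1, -8, -2, 0, -3, -5, 3, -4, 5, -7, 4]
j=11: -7≤4, i=10, swap(10,11) ⇒ [-9, -1, 1, -8, -2, 0, -3, -5, 3, -4, -7, 5, 4]
swap(11,12) ⇒ [-9, -1, 1, -8, -2, 0, -3, -5, 3, -4, -7, 4, 5]; return 11
p = 11; k-1 = 2 < 11 ⇒ left

11; left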